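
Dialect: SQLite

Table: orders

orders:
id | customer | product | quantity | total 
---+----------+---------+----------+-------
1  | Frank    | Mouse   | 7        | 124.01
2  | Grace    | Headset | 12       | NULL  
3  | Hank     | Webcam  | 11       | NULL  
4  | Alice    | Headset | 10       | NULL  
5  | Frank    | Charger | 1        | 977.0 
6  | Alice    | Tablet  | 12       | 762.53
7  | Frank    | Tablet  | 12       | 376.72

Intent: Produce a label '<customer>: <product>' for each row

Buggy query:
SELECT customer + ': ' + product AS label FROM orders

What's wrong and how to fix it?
Bug: '+' is numeric addition; on text columns SQLite converts them to 0 instead of concatenating

Fix: Use the || operator for string concatenation

Corrected query:
SELECT customer || ': ' || product AS label FROM orders

Result:
label         
--------------
Frank: Mouse  
Grace: Headset
Hank: Webcam  
Alice: Headset
Frank: Charger
Alice: Tablet 
Frank: Tablet 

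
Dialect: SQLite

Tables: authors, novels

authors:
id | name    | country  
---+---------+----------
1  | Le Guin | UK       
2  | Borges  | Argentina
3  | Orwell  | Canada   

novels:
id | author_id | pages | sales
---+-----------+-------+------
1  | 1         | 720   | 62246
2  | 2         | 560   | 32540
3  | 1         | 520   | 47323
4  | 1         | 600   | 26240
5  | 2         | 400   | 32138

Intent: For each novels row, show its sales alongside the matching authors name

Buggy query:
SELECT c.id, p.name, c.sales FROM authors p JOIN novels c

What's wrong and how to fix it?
Bug: Missing join condition: each novels row is matched to all authors rows instead of just its own

Fix: Add ON c.author_id = p.id to the JOIN

Corrected query:
SELECT c.id, p.name, c.sales FROM authors p JOIN novels c ON c.author_id = p.id

Result:
id | name    | sales
---+---------+------
1  | Le Guin | 62246
2  | Borges  | 32540
3  | Le Guin | 47323
4  | Le Guin | 26240
5  | Borges  | 32138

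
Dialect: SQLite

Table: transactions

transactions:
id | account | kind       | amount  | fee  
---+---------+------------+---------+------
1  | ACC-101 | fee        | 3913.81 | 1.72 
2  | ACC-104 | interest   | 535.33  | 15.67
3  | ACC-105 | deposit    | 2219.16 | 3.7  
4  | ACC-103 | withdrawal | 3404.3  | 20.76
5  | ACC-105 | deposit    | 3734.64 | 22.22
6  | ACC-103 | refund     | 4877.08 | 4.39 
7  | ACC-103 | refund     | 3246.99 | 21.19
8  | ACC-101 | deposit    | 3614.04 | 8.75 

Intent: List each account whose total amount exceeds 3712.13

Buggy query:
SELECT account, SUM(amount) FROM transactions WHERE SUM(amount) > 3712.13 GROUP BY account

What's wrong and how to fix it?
Bug: SUM(amount) is an aggregate, but WHERE filters rows before aggregation

Fix: Move the aggregate condition to a HAVING clause

Corrected query:
SELECT account, SUM(amount) FROM transactions GROUP BY account HAVING SUM(amount) > 3712.13

Result:
account | SUM(amount)
--------+------------
ACC-101 | 7527.85    
ACC-103 | 11528.37   
ACC-105 | 5953.8     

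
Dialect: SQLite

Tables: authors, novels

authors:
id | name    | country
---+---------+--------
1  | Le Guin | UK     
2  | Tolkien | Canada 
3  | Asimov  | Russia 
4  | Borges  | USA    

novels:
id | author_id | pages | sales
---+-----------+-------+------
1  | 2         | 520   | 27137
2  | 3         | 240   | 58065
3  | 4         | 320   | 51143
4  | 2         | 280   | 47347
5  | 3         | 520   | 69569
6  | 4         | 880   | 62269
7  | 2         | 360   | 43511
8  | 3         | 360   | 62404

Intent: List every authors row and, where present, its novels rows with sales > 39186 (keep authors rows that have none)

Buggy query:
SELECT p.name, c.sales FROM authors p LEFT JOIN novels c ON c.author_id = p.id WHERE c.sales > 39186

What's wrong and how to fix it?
Bug: A WHERE condition on the right-hand table after LEFT JOIN drops unmatched parents

Fix: Put 'c.sales > 39186' in the JOIN's ON clause instead of WHERE

Corrected query:
SELECT p.name, c.sales FROM authors p LEFT JOIN novels c ON c.author_id = p.id AND c.sales > 39186

Result:
name    | sales
--------+------
Le Guin | NULL 
Tolkien | 43511
Tolkien | 47347
Asimov  | 58065
Asimov  | 62404
Asimov  | 69569
Borges  | 51143
Borges  | 62269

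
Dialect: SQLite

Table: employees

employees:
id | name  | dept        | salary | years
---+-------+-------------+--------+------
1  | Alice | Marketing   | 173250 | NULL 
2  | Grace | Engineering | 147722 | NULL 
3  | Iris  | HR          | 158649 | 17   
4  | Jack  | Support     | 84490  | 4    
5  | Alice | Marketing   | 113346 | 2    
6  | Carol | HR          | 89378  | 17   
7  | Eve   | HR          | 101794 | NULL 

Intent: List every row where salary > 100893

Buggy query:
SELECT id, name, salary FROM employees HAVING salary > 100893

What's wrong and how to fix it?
Bug: This is a non-aggregate query (no GROUP BY, no aggregates), so in SQLite the HAVING clause is invalid here; a row-level condition belongs in WHERE

Fix: Use WHERE for row-level filtering

Corrected query:
SELECT id, name, salary FROM employees WHERE salary > 100893

Result:
id | name  | salary
---+-------+-------
1  | Alice | 173250
2  | Grace | 147722
3  | Iris  | 158649
5  | Alice | 113346
7  | Eve   | 101794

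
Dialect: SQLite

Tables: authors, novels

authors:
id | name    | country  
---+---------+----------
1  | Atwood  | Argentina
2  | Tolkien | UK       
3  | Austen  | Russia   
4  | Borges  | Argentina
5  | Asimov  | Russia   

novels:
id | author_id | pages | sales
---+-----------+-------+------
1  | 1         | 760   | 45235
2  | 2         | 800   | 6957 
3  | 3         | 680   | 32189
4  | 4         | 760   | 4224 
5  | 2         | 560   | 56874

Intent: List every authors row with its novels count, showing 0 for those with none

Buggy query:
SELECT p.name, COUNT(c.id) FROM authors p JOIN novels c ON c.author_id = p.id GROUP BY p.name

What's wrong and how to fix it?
Bug: INNER JOIN drops authors rows that have no matching novels rows

Fix: Switch to LEFT JOIN to retain unmatched parent rows

Corrected query:
SELECT p.name, COUNT(c.id) FROM authors p LEFT JOIN novels c ON c.author_id = p.id GROUP BY p.name

Result:
name    | COUNT(c.id)
--------+------------
Asimov  | 0          
Atwood  | 1          
Austen  | 1          
Borges  | 1          
Tolkien | 2          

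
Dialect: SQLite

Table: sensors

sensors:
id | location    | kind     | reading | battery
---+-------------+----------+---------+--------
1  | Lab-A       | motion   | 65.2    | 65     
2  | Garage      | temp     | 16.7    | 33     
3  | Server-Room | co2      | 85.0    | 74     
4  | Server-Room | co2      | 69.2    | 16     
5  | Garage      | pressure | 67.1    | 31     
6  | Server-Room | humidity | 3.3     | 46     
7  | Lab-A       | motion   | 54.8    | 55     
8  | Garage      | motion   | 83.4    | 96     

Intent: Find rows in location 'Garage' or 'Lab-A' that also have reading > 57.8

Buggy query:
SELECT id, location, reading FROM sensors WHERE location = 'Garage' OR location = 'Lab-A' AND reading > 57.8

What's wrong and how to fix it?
Bug: Without parentheses, AND is evaluated before OR, so the reading filter only applies to the 'Lab-A' branch

Fix: Add parentheses around the OR so the AND applies to both alternatives

Corrected query:
SELECT id, location, reading FROM sensors WHERE (location = 'Garage' OR location = 'Lab-A') AND reading > 57.8

Result:
id | location | reading
---+----------+--------
1  | Lab-A    | 65.2   
5  | Garage   | 67.1   
8  | Garage   | 83.4   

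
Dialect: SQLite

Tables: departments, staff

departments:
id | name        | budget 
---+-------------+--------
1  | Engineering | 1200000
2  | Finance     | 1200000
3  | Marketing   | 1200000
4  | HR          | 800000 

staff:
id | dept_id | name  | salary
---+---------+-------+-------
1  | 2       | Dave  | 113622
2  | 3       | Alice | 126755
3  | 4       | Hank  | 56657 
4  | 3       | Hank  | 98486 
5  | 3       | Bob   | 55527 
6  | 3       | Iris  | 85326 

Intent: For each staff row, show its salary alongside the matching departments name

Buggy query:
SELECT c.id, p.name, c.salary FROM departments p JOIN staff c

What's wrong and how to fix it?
Bug: Missing join condition: each staff row is matched to all departments rows instead of just its own

Fix: Add ON c.dept_id = p.id to the JOIN

Corrected query:
SELECT c.id, p.name, c.salary FROM departments p JOIN staff c ON c.dept_id = p.id

Result:
id | name      | salary
---+-----------+-------
1  | Finance   | 113622
2  | Marketing | 126755
3  | HR        | 56657 
4  | Marketing | 98486 
5  | Marketing | 55527 
6  | Marketing | 85326 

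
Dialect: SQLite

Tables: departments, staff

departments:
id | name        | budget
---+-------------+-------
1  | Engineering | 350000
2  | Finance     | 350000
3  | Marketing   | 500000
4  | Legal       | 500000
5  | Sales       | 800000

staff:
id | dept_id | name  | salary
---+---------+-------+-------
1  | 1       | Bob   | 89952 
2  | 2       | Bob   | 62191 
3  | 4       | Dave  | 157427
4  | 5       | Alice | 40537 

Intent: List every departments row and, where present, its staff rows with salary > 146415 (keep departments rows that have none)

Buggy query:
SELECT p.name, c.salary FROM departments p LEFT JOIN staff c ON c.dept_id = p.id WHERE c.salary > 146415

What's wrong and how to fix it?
Bug: A WHERE condition on the right-hand table after LEFT JOIN drops unmatched parents

Fix: Move the right-table condition into the ON clause so unmatched parents are kept

Corrected query:
SELECT p.name, c.salary FROM departments p LEFT JOIN staff c ON c.dept_id = p.id AND c.salary > 146415

Result:
name        | salary
------------+-------
Engineering | NULL  
Finance     | NULL  
Marketing   | NULL  
Legal       | 157427
Sales       | NULL  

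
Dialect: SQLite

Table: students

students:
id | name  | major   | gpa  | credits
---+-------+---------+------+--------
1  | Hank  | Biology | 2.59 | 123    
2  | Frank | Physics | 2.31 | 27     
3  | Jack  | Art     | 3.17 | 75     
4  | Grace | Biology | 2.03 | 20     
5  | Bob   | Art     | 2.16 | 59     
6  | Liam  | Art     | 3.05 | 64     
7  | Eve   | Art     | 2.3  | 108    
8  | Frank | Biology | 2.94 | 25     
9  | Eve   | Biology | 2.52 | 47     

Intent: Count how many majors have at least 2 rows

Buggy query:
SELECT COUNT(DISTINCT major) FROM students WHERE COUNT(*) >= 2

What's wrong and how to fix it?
Bug: WHERE filters individual rows, not groups, so a group-level COUNT is invalid there

Fix: Use a subquery that GROUPs and filters with HAVING, then count its rows

Corrected query:
SELECT COUNT(*) FROM (SELECT major FROM students GROUP BY major HAVING COUNT(*) >= 2)

Result:
COUNT(*)
--------
2       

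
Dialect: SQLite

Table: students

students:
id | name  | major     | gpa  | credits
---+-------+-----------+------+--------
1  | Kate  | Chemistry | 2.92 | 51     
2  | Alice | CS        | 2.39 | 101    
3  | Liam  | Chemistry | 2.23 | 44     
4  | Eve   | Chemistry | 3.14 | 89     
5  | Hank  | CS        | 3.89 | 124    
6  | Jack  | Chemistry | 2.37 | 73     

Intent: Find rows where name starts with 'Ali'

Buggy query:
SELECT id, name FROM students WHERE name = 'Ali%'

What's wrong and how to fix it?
Bug: Wildcards only work with LIKE; '=' treats '%' as a literal character

Fix: Use LIKE for wildcard pattern matching

Corrected query:
SELECT id, name FROM students WHERE name LIKE 'Ali%'

Result:
id | name 
---+------
2  | Alice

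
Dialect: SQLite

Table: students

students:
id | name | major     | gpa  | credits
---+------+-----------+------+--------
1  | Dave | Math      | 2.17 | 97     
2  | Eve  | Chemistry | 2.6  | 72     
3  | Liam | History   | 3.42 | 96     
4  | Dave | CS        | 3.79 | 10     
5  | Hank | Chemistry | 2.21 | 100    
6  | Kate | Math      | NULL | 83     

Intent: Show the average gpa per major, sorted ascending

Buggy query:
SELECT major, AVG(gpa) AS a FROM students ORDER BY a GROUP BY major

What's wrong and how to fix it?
Bug: GROUP BY must precede ORDER BY

Fix: Reorder: SELECT … FROM … GROUP BY … ORDER BY …

Corrected query:
SELECT major, AVG(gpa) AS a FROM students GROUP BY major ORDER BY a

Result:
major     | a    
----------+------
Math      | 2.17 
Chemistry | 2.405
History   | 3.42 
CS        | 3.79 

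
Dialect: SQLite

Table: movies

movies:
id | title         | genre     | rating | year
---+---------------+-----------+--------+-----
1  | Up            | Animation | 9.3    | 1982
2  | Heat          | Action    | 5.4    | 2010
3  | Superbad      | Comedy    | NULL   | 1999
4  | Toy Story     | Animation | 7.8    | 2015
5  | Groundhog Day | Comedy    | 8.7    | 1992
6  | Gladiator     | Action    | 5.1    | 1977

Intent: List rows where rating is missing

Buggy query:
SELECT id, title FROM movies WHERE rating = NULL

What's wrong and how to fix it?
Bug: '= NULL' is always unknown in SQL three-valued logic, so no rows match

Fix: Use IS NULL to test for NULL

Corrected query:
SELECT id, title FROM movies WHERE rating IS NULL

Result:
id | title   
---+---------
3  | Superbad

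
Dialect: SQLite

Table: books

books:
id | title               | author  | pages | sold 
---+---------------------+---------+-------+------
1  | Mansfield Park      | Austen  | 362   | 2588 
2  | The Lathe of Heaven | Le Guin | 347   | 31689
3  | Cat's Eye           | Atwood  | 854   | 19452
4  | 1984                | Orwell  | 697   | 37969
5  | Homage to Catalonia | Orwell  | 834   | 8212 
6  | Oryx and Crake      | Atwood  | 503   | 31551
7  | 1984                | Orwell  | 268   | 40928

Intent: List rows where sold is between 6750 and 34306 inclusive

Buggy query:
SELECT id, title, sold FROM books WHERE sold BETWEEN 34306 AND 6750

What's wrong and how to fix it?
Bug: The bounds are reversed; BETWEEN a AND b requires a <= b to match anything

Fix: Write BETWEEN 6750 AND 34306

Corrected query:
SELECT id, title, sold FROM books WHERE sold BETWEEN 6750 AND 34306

Result:
id | title               | sold 
---+---------------------+------
2  | The Lathe of Heaven | 31689
3  | Cat's Eye           | 19452
5  | Homage to Catalonia | 8212 
6  | Oryx and Crake      | 31551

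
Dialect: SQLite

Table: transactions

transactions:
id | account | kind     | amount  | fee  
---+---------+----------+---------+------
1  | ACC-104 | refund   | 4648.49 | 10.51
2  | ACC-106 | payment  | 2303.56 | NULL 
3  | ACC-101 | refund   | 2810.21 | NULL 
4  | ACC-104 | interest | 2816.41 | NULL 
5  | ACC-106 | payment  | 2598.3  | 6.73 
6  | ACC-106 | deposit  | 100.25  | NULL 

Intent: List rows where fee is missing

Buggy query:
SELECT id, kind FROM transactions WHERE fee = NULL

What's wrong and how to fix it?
Bug: '= NULL' is always unknown in SQL three-valued logic, so no rows match

Fix: Use IS NULL to test for NULL

Corrected query:
SELECT id, kind FROM transactions WHERE fee IS NULL

Result:
id | kind    
---+---------
2  | payment 
3  | refund  
4  | interest
6  | deposit 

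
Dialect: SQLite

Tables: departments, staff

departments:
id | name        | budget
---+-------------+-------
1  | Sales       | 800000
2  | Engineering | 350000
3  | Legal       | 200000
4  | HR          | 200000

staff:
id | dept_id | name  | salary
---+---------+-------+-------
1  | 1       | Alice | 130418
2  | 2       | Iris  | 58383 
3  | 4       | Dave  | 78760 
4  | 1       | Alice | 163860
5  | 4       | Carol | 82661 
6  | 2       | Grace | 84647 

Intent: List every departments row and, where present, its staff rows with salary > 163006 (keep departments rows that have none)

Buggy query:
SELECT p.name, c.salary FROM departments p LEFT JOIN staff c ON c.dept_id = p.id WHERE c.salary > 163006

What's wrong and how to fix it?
Bug: A WHERE condition on the right-hand table after LEFT JOIN drops unmatched parents

Fix: Put 'c.salary > 163006' in the JOIN's ON clause instead of WHERE

Corrected query:
SELECT p.name, c.salary FROM departments p LEFT JOIN staff c ON c.dept_id = p.id AND c.salary > 163006

Result:
name        | salary
------------+-------
Sales       | 163860
Engineering | NULL  
Legal       | NULL  
HR          | NULL  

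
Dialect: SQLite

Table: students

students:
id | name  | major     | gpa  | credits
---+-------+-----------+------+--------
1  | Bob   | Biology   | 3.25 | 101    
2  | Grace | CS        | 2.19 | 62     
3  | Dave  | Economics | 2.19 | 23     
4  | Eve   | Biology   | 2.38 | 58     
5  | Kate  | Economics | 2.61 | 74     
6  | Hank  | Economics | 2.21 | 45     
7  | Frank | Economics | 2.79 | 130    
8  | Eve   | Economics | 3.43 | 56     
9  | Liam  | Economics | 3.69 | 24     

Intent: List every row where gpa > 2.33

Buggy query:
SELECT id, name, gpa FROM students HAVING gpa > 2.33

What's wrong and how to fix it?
Bug: This is a non-aggregate query (no GROUP BY, no aggregates), so in SQLite the HAVING clause is invalid here; a row-level condition belongs in WHERE

Fix: Use WHERE for row-level filtering

Corrected query:
SELECT id, name, gpa FROM students WHERE gpa > 2.33

Result:
id | name  | gpa 
---+-------+-----
1  | Bob   | 3.25
4  | Eve   | 2.38
5  | Kate  | 2.61
7  | Frank | 2.79
8  | Eve   | 3.43
9  | Liam  | 3.69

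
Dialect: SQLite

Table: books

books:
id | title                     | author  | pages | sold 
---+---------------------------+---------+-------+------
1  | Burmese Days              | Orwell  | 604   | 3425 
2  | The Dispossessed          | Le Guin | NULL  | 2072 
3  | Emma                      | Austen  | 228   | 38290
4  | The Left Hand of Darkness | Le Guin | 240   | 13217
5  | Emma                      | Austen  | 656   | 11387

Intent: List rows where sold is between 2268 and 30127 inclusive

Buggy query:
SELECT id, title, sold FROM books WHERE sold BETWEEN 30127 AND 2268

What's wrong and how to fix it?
Bug: The bounds are reversed; BETWEEN a AND b requires a <= b to match anything

Fix: Swap the bounds so the smaller value comes first

Corrected query:
SELECT id, title, sold FROM books WHERE sold BETWEEN 2268 AND 30127

Result:
id | title                     | sold 
---+---------------------------+------
1  | Burmese Days              | 3425 
4  | The Left Hand of Darkness | 13217
5  | Emma                      | 11387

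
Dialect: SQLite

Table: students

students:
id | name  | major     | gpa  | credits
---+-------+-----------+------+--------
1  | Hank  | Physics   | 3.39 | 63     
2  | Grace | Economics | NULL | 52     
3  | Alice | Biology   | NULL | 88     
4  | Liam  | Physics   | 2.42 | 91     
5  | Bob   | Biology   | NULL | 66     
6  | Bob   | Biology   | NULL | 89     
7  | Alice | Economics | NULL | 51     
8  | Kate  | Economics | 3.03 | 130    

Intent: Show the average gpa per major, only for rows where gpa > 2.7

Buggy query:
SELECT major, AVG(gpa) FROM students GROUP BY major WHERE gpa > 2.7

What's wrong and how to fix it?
Bug: Row-level WHERE must come before GROUP BY in the clause order

Fix: Move the WHERE clause before GROUP BY

Corrected query:
SELECT major, AVG(gpa) FROM students WHERE gpa > 2.7 GROUP BY major

Result:
major     | AVG(gpa)
----------+---------
Economics | 3.03    
Physics   | 3.39    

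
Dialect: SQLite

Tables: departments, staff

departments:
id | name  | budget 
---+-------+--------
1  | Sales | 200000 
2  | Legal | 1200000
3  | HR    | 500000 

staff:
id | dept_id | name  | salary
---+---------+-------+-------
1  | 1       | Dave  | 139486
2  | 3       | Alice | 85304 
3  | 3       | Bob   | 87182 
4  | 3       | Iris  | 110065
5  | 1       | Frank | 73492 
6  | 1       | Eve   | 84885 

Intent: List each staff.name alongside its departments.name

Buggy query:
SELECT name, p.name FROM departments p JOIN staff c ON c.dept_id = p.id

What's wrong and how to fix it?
Bug: 'name' exists in both joined tables, so the database can't tell which one is meant

Fix: Prefix ambiguous columns with the table alias

Corrected query:
SELECT c.name, p.name FROM departments p JOIN staff c ON c.dept_id = p.id

Result:
name  | name 
------+------
Dave  | Sales
Alice | HR   
Bob   | HR   
Iris  | HR   
Frank | Sales
Eve   | Sales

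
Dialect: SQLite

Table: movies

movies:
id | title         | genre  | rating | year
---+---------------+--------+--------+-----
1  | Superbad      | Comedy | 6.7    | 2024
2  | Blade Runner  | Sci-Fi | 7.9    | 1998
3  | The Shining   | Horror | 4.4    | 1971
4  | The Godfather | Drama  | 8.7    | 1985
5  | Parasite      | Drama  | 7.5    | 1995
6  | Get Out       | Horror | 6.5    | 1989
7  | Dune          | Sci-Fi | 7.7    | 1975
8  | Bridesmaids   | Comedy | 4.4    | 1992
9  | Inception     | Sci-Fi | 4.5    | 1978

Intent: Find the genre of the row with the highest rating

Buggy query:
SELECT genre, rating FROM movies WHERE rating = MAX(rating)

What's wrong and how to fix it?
Bug: WHERE is evaluated per row; an aggregate over the whole table isn't defined there

Fix: Use a subquery: WHERE rating = (SELECT MAX(rating) FROM movies)

Corrected query:
SELECT genre, rating FROM movies WHERE rating = (SELECT MAX(rating) FROM movies)

Result:
genre | rating
------+-------
Drama | 8.7   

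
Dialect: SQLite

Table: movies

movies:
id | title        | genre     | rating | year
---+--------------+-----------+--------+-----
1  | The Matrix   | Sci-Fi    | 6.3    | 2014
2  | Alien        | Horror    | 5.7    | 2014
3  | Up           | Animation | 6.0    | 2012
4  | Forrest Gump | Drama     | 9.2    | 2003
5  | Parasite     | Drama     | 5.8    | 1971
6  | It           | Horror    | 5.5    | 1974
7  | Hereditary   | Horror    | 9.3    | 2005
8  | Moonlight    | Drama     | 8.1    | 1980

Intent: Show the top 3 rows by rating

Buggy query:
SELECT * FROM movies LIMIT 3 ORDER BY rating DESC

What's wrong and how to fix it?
Bug: LIMIT must come after ORDER BY

Fix: Swap the clauses: ORDER BY first, then LIMIT

Corrected query:
SELECT * FROM movies ORDER BY rating DESC LIMIT 3

Result:
id | title        | genre  | rating | year
---+--------------+--------+--------+-----
7  | Hereditary   | Horror | 9.3    | 2005
4  | Forrest Gump | Drama  | 9.2    | 2003
8  | Moonlight    | Drama  | 8.1    | 1980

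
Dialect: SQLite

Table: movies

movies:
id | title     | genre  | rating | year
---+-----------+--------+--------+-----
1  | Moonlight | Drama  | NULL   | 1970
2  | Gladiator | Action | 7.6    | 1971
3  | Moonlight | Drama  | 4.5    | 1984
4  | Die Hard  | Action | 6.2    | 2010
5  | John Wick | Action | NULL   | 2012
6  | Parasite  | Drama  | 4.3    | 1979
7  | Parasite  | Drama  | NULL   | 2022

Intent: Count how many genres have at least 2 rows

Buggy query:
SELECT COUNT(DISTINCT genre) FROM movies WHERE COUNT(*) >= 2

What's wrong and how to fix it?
Bug: COUNT(*) cannot appear in WHERE; the per-group count doesn't exist yet

Fix: Group first with HAVING COUNT(*) >= 2, then COUNT the resulting groups

Corrected query:
SELECT COUNT(*) FROM (SELECT genre FROM movies GROUP BY genre HAVING COUNT(*) >= 2)

Result:
COUNT(*)
--------
2       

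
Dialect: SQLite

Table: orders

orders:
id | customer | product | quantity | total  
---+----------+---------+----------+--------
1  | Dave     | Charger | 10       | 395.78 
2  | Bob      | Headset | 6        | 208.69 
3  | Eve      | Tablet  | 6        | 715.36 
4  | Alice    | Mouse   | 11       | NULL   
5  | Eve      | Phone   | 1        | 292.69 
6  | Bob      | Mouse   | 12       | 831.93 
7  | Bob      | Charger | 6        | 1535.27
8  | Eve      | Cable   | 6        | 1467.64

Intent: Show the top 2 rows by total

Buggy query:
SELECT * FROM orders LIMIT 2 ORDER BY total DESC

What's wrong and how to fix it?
Bug: LIMIT must come after ORDER BY

Fix: Swap the clauses: ORDER BY first, then LIMIT

Corrected query:
SELECT * FROM orders ORDER BY total DESC LIMIT 2

Result:
id | customer | product | quantity | total  
---+----------+---------+----------+--------
7  | Bob      | Charger | 6        | 1535.27
8  | Eve      | Cable   | 6        | 1467.64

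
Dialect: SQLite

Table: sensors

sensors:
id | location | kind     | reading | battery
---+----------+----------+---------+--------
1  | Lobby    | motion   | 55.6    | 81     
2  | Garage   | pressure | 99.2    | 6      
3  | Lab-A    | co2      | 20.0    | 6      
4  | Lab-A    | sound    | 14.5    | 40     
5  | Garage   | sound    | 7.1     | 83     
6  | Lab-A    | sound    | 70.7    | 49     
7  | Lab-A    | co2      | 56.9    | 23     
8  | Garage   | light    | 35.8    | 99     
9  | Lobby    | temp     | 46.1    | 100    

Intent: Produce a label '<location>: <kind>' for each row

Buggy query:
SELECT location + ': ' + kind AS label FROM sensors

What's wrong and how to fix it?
Bug: SQLite uses || for string concatenation; + coerces text to numbers (yielding 0)

Fix: Use the || operator for string concatenation

Corrected query:
SELECT location || ': ' || kind AS label FROM sensors

Result:
label           
----------------
Lobby: motion   
Garage: pressure
Lab-A: co2      
Lab-A: sound    
Garage: sound   
Lab-A: sound    
Lab-A: co2      
Garage: light   
Lobby: temp     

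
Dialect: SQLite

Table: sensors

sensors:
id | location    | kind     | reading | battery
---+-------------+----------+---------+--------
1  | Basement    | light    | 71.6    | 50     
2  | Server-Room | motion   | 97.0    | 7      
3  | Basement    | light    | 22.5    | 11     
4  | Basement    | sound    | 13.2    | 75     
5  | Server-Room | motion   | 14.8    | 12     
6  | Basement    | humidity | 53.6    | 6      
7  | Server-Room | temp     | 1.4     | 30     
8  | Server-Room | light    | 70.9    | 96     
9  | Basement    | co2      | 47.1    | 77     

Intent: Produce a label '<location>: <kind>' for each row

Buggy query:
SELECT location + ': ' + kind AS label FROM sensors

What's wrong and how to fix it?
Bug: '+' is numeric addition; on text columns SQLite converts them to 0 instead of concatenating

Fix: Use the || operator for string concatenation

Corrected query:
SELECT location || ': ' || kind AS label FROM sensors

Result:
label              
-------------------
Basement: light    
Server-Room: motion
Basement: light    
Basement: sound    
Server-Room: motion
Basement: humidity 
Server-Room: temp  
Server-Room: light 
Basement: co2      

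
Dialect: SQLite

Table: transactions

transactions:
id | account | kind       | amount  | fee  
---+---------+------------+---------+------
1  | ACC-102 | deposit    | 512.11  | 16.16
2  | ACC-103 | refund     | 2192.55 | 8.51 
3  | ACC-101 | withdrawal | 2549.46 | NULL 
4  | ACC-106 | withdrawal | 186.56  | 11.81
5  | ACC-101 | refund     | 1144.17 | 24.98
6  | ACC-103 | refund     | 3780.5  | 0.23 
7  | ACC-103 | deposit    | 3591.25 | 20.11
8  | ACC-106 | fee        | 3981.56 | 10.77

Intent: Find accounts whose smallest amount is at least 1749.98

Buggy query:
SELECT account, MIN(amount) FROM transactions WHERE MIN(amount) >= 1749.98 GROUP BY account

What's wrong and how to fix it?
Bug: MIN() in WHERE is a misuse of aggregate

Fix: Replace WHERE with HAVING after the GROUP BY

Corrected query:
SELECT account, MIN(amount) FROM transactions GROUP BY account HAVING MIN(amount) >= 1749.98

Result:
account | MIN(amount)
--------+------------
ACC-103 | 2192.55    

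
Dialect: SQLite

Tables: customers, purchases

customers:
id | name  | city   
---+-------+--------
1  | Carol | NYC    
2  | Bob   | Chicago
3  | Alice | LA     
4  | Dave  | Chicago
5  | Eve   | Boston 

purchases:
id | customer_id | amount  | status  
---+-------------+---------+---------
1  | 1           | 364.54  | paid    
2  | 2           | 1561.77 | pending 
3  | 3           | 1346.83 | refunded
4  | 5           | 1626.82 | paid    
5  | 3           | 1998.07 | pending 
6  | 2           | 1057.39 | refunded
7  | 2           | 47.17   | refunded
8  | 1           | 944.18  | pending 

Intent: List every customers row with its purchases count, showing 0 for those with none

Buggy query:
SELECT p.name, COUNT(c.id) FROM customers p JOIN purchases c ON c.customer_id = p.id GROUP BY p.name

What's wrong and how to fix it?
Bug: INNER JOIN drops customers rows that have no matching purchases rows

Fix: Switch to LEFT JOIN to retain unmatched parent rows

Corrected query:
SELECT p.name, COUNT(c.id) FROM customers p LEFT JOIN purchases c ON c.customer_id = p.id GROUP BY p.name

Result:
name  | COUNT(c.id)
------+------------
Alice | 2          
Bob   | 3          
Carol | 2          
Dave  | 0          
Eve   | 1          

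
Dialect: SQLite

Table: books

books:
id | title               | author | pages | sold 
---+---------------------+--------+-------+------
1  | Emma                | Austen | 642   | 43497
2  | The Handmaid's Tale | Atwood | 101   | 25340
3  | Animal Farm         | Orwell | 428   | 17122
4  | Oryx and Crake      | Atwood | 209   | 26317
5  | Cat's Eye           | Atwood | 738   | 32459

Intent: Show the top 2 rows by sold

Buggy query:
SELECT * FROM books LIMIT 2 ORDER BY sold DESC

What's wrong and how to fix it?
Bug: ORDER BY cannot follow LIMIT; LIMIT is the final clause

Fix: Swap the clauses: ORDER BY first, then LIMIT

Corrected query:
SELECT * FROM books ORDER BY sold DESC LIMIT 2

Result:
id | title     | author | pages | sold 
---+-----------+--------+-------+------
1  | Emma      | Austen | 642   | 43497
5  | Cat's Eye | Atwood | 738   | 32459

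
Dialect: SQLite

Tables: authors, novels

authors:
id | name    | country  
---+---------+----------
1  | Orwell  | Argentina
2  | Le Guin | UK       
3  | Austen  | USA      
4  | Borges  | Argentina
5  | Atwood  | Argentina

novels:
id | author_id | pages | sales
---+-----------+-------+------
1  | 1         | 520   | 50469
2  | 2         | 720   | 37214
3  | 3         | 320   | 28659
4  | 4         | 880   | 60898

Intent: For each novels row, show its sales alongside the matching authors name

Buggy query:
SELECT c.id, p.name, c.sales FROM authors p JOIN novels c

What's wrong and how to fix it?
Bug: Missing join condition: each novels row is matched to all authors rows instead of just its own

Fix: Specify the join condition linking the foreign key to the parent id

Corrected query:
SELECT c.id, p.name, c.sales FROM authors p JOIN novels c ON c.author_id = p.id

Result:
id | name    | sales
---+---------+------
1  | Orwell  | 50469
2  | Le Guin | 37214
3  | Austen  | 28659
4  | Borges  | 60898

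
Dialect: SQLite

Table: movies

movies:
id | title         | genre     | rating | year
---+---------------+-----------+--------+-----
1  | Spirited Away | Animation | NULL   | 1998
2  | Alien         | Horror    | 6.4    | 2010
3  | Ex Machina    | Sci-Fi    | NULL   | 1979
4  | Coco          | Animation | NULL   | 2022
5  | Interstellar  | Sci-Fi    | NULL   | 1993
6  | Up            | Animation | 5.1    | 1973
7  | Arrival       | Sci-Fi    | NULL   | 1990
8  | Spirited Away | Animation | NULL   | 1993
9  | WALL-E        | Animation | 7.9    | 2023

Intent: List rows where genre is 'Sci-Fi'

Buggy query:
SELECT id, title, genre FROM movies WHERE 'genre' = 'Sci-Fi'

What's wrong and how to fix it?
Bug: 'genre' in single quotes is a string literal, not the column; the comparison is literal-vs-literal and never true

Fix: Remove the quotes around the column name (or use double quotes for an identifier)

Corrected query:
SELECT id, title, genre FROM movies WHERE genre = 'Sci-Fi'

Result:
id | title        | genre 
---+--------------+-------
3  | Ex Machina   | Sci-Fi
5  | Interstellar | Sci-Fi
7  | Arrival      | Sci-Fi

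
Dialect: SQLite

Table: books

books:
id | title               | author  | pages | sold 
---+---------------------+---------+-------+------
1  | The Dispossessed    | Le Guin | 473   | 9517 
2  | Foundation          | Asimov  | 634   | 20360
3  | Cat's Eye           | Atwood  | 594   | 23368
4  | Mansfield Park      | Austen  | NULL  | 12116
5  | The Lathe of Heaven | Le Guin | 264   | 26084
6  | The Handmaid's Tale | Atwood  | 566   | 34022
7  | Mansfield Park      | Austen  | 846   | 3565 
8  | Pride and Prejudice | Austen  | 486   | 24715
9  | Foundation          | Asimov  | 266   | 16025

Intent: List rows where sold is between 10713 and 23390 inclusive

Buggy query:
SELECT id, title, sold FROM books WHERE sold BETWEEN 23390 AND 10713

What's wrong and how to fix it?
Bug: The bounds are reversed; BETWEEN a AND b requires a <= b to match anything

Fix: Write BETWEEN 10713 AND 23390

Corrected query:
SELECT id, title, sold FROM books WHERE sold BETWEEN 10713 AND 23390

Result:
id | title          | sold 
---+----------------+------
2  | Foundation     | 20360
3  | Cat's Eye      | 23368
4  | Mansfield Park | 12116
9  | Foundation     | 16025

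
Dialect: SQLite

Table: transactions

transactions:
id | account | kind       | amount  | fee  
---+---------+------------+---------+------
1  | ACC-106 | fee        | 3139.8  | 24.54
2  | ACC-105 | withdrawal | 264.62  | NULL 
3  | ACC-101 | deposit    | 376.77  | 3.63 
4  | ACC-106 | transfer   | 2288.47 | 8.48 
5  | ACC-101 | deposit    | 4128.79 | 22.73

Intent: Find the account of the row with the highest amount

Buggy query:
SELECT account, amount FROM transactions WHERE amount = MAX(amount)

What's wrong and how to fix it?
Bug: WHERE is evaluated per row; an aggregate over the whole table isn't defined there

Fix: Use a subquery: WHERE amount = (SELECT MAX(amount) FROM transactions)

Corrected query:
SELECT account, amount FROM transactions WHERE amount = (SELECT MAX(amount) FROM transactions)

Result:
account | amount 
--------+--------
ACC-101 | 4128.79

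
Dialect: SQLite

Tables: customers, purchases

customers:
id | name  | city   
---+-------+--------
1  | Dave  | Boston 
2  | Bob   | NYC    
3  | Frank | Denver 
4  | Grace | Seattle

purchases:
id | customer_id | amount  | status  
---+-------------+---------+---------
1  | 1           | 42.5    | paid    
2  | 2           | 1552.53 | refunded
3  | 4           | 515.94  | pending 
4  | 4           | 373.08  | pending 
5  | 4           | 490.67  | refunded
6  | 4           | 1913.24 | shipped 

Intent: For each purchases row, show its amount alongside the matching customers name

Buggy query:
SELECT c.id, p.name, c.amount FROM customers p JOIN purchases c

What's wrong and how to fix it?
Bug: Missing join condition: each purchases row is matched to all customers rows instead of just its own

Fix: Specify the join condition linking the foreign key to the parent id

Corrected query:
SELECT c.id, p.name, c.amount FROM customers p JOIN purchases c ON c.customer_id = p.id

Result:
id | name  | amount 
---+-------+--------
1  | Dave  | 42.5   
2  | Bob   | 1552.53
3  | Grace | 515.94 
4  | Grace | 373.08 
5  | Grace | 490.67 
6  | Grace | 1913.24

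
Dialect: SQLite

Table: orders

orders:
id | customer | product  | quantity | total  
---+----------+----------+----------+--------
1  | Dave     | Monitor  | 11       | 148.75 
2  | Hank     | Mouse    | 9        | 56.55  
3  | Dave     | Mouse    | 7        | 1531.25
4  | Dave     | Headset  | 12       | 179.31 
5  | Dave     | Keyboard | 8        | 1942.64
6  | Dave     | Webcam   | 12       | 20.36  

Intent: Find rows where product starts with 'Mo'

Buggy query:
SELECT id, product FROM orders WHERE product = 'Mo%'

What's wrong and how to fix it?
Bug: Wildcards only work with LIKE; '=' treats '%' as a literal character

Fix: Replace '=' with LIKE so 'Mo%' is treated as a pattern

Corrected query:
SELECT id, product FROM orders WHERE product LIKE 'Mo%'

Result:
id | product
---+--------
1  | Monitor
2  | Mouse  
3  | Mouse  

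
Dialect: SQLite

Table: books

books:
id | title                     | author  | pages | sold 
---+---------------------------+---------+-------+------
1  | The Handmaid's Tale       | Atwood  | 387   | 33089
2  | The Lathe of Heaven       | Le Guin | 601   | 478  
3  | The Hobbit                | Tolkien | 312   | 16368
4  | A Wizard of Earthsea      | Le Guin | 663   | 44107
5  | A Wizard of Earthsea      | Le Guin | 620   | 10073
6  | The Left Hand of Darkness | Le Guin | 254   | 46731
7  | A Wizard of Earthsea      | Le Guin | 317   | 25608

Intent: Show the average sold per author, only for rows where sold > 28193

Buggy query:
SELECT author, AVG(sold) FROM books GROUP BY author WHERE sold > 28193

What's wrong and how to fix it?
Bug: WHERE cannot follow GROUP BY

Fix: Move the WHERE clause before GROUP BY

Corrected query:
SELECT author, AVG(sold) FROM books WHERE sold > 28193 GROUP BY author

Result:
author  | AVG(sold)
--------+----------
Atwood  | 33089    
Le Guin | 45419    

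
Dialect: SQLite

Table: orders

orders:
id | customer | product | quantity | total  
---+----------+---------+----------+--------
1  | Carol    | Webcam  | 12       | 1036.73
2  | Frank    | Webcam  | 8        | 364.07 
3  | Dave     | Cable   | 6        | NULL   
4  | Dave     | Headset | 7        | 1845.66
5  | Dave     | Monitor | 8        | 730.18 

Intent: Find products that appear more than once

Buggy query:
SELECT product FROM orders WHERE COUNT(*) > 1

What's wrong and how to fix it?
Bug: WHERE can't reference COUNT(*); aggregates are computed after WHERE

Fix: Group first, then use HAVING for the count condition

Corrected query:
SELECT product FROM orders GROUP BY product HAVING COUNT(*) > 1

Result:
product
-------
Webcam 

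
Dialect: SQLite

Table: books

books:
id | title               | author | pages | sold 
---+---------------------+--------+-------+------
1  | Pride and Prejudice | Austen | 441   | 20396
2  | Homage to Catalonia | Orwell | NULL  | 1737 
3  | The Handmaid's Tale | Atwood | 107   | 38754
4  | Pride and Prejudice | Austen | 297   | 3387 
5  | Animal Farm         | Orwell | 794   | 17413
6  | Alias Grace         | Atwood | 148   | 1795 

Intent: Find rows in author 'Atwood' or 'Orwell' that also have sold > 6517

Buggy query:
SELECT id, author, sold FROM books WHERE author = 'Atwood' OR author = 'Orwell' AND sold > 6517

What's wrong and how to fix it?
Bug: AND binds tighter than OR, so this parses as author = 'Atwood' OR (author = 'Orwell' AND sold > 6517)

Fix: Add parentheses around the OR so the AND applies to both alternatives

Corrected query:
SELECT id, author, sold FROM books WHERE (author = 'Atwood' OR author = 'Orwell') AND sold > 6517

Result:
id | author | sold 
---+--------+------
3  | Atwood | 38754
5  | Orwell | 17413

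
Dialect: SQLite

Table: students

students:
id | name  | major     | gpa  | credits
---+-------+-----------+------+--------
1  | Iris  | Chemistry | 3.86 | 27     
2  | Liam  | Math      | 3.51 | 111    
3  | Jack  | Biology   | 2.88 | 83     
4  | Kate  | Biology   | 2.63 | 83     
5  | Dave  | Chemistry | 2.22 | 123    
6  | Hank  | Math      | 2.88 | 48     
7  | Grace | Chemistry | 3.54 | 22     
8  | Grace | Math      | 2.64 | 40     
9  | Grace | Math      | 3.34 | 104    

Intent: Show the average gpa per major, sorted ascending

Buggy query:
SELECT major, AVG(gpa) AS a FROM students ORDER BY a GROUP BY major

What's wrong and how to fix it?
Bug: ORDER BY appears before GROUP BY; SQL clause order requires GROUP BY first

Fix: Reorder: SELECT … FROM … GROUP BY … ORDER BY …

Corrected query:
SELECT major, AVG(gpa) AS a FROM students GROUP BY major ORDER BY a

Result:
major     | a       
----------+---------
Biology   | 2.755   
Math      | 3.0925  
Chemistry | 3.206667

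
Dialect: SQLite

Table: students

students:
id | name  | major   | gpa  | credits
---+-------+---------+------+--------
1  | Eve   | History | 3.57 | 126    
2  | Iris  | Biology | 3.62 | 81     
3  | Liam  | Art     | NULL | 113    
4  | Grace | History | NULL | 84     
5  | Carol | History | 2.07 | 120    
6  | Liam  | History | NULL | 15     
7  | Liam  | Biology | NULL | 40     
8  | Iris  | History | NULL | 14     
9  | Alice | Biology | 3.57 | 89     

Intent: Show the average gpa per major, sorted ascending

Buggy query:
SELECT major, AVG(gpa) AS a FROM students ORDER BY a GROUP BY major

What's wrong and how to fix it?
Bug: ORDER BY appears before GROUP BY; SQL clause order requires GROUP BY first

Fix: Move ORDER BY to the end, after GROUP BY

Corrected query:
SELECT major, AVG(gpa) AS a FROM students GROUP BY major ORDER BY a

Result:
major   | a    
--------+------
Art     | NULL 
History | 2.82 
Biology | 3.595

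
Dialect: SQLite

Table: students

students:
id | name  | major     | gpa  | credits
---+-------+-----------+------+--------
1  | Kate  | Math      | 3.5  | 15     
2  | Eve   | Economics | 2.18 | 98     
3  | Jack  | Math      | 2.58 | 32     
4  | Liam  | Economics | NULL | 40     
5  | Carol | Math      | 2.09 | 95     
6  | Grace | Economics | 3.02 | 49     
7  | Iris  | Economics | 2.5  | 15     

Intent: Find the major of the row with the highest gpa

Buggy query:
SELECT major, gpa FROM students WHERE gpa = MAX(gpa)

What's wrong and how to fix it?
Bug: MAX(gpa) is an aggregate and cannot be used directly in WHERE

Fix: Use a subquery: WHERE gpa = (SELECT MAX(gpa) FROM students)

Corrected query:
SELECT major, gpa FROM students WHERE gpa = (SELECT MAX(gpa) FROM students)

Result:
major | gpa
------+----
Math  | 3.5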